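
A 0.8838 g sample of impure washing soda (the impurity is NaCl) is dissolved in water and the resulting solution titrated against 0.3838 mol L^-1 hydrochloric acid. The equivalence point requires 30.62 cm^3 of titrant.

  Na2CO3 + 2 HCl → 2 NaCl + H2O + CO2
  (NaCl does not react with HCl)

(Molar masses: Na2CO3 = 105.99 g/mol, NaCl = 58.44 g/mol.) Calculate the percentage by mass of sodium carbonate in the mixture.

70.47 %

n(HCl) = 0.03062 × 0.3838 = 0.01175 mol
Let x = n(Na2CO3), y = n(NaCl).
Titrant: 2x = 0.01175;  mass: 105.99x + 58.44y = 0.8838
Solving, x = 5.876 × 10^-3 mol, y = 4.466 × 10^-3 mol
mass of Na2CO3 = 5.876 × 10^-3 × 105.99 = 0.6228 g
% Na2CO3 = 0.6228 / 0.8838 × 100 = 70.47 %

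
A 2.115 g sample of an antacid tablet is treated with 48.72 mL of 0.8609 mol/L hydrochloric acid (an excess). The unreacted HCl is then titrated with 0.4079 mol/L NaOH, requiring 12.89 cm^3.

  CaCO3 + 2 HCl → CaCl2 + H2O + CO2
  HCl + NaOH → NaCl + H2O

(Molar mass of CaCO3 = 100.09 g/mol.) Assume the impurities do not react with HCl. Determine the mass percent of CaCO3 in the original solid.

86.80 %

n(HCl) added = 0.04872 × 0.8609 = 0.04194 mol
n(NaOH) used in back-titration = 0.01289 × 0.4079 = 5.258 × 10^-3 mol
n(HCl) left over = 5.258 × 10^-3 mol (1:1 ratio)
n(HCl) consumed by analyte = 0.04194 − 5.258 × 10^-3 = 0.03669 mol
From the 1:2 ratio, n(CaCO3) = 1/2 × 0.03669 = 0.01834 mol
mass of CaCO3 = 0.01834 × 100.09 = 1.836 g
% CaCO3 = 1.836 / 2.115 × 100 = 86.80 %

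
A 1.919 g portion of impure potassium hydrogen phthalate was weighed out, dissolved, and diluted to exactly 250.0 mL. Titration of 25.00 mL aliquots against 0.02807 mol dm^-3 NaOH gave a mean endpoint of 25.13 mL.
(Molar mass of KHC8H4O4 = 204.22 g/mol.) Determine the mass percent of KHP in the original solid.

KHC8H4O4 + NaOH → KNaC8H4O4 + H2O
n(NaOH) per titration = 0.02513 × 0.02807 = 7.054 × 10^-4 mol
n(KHC8H4O4) in each aliquot = 7.054 × 10^-4 mol (1:1 ratio)
n(KHC8H4O4) in the whole flask = 7.054 × 10^-4 × 250.0/25.00 = 7.054 × 10^-3 mol
mass of KHC8H4O4 = 7.054 × 10^-3 × 204.22 = 1.441 g
% KHC8H4O4 = 1.441 / 1.919 × 100 = 75.07 %

75.07 %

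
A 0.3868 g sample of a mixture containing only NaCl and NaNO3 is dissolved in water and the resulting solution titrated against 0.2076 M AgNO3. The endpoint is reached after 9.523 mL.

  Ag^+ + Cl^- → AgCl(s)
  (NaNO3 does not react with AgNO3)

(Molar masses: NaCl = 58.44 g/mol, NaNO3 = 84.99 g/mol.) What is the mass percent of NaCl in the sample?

n(AgNO3) = 0.009523 × 0.2076 = 1.977 × 10^-3 mol
Let x = n(NaCl), y = n(NaNO3).
Titrant: 1x = 1.977 × 10^-3;  mass: 58.44x + 84.99y = 0.3868
Solving, x = 1.977 × 10^-3 mol, y = 3.192 × 10^-3 mol
mass of NaCl = 1.977 × 10^-3 × 58.44 = 0.1155 g
% NaCl = 0.1155 / 0.3868 × 100 = 29.87 %

29.87 %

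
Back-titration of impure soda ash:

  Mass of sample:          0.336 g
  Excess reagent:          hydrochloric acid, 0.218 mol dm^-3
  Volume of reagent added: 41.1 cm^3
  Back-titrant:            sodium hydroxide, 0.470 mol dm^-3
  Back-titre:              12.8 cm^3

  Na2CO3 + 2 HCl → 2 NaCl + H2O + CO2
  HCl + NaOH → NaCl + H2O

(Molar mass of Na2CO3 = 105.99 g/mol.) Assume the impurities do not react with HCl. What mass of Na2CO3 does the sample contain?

n(HCl) added = 0.0411 × 0.218 = 8.96 × 10^-3 mol
n(NaOH) used in back-titration = 0.0128 × 0.470 = 6.02 × 10^-3 mol
n(HCl) left over = 6.02 × 10^-3 mol (1:1 ratio)
n(HCl) consumed by analyte = 8.96 × 10^-3 − 6.02 × 10^-3 = 2.94 × 10^-3 mol
From the 1:2 ratio, n(Na2CO3) = 1/2 × 2.94 × 10^-3 = 1.47 × 10^-3 mol
mass of Na2CO3 = 1.47 × 10^-3 × 105.99 = 0.156 g

0.156 g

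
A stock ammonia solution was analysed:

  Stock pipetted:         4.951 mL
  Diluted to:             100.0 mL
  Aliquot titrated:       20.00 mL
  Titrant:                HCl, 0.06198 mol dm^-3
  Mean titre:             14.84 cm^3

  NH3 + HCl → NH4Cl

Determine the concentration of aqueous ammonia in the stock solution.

0.9289 mol/L

n(HCl) = 0.01484 × 0.06198 = 9.198 × 10^-4 mol
n(NH3) in the aliquot = 9.198 × 10^-4 mol (1:1 ratio)
[NH3]_dilute = 9.198 × 10^-4 / 0.02000 = 0.04599 mol/L
Dilution factor = 100.0 / 4.951 = 20.20
[NH3]_stock = 0.04599 × 20.20 = 0.9289 mol/L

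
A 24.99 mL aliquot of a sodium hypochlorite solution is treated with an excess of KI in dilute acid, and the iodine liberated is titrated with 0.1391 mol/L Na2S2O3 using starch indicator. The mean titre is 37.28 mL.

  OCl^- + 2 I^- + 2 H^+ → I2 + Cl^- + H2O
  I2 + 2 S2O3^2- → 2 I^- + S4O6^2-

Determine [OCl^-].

0.1038 mol/L

n(S2O3^2-) = 0.03728 × 0.1391 = 5.186 × 10^-3 mol
n(I2) = n(S2O3^2-)/2 = 2.593 × 10^-3 mol
n(OCl^-) in the aliquot = 2.593 × 10^-3 mol (1:1 ratio)
[OCl^-] = 2.593 × 10^-3 / 0.02499 = 0.1038 mol/L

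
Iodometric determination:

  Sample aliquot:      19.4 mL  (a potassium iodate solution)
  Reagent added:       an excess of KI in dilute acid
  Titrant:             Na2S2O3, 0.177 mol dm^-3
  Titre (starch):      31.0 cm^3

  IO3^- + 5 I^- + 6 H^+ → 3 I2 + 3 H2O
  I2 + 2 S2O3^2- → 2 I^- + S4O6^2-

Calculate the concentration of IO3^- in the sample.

0.0471 mol/L

n(S2O3^2-) = 0.0310 × 0.177 = 5.49 × 10^-3 mol
n(I2) = n(S2O3^2-)/2 = 2.74 × 10^-3 mol
From the 1:3 ratio, n(IO3^-) in the aliquot = 1/3 × 2.74 × 10^-3 = 9.14 × 10^-4 mol
[IO3^-] = 9.14 × 10^-4 / 0.0194 = 0.0471 mol/L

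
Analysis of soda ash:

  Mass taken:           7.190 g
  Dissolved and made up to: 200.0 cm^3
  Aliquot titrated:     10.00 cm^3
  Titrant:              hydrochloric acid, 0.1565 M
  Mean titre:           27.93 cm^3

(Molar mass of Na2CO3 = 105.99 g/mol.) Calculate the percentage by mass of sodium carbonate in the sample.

Na2CO3 + 2 HCl → 2 NaCl + H2O + CO2
n(HCl) per titration = 0.02793 × 0.1565 = 4.371 × 10^-3 mol
From the 1:2 ratio, n(Na2CO3) in each aliquot = 1/2 × 4.371 × 10^-3 = 2.186 × 10^-3 mol
n(Na2CO3) in the whole flask = 2.186 × 10^-3 × 200.0/10.00 = 0.04371 mol
mass of Na2CO3 = 0.04371 × 105.99 = 4.633 g
% Na2CO3 = 4.633 / 7.190 × 100 = 64.43 %

64.43 %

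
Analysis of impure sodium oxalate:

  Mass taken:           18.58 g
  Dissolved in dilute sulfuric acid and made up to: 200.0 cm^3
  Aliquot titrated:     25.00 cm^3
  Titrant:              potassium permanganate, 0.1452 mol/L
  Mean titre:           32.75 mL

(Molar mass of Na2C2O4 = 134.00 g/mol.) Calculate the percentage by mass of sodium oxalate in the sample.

68.59 %

2 MnO4^- + 5 C2O4^2- + 16 H^+ → 2 Mn^2+ + 10 CO2 + 8 H2O
n(KMnO4) per titration = 0.03275 × 0.1452 = 4.755 × 10^-3 mol
From the 5:2 ratio, n(Na2C2O4) in each aliquot = 5/2 × 4.755 × 10^-3 = 0.01189 mol
n(Na2C2O4) in the whole flask = 0.01189 × 200.0/25.00 = 0.09511 mol
mass of Na2C2O4 = 0.09511 × 134.00 = 12.74 g
% Na2C2O4 = 12.74 / 18.58 × 100 = 68.59 %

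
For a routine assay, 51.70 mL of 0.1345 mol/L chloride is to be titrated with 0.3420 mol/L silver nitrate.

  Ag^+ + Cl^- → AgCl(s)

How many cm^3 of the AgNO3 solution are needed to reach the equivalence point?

20.33 mL

n(Cl-) = 0.05170 L × 0.1345 mol/L = 6.954 × 10^-3 mol
n(AgNO3) = 6.954 × 10^-3 mol (1:1 stoichiometry)
V(AgNO3) = 6.954 × 10^-3 mol / 0.3420 mol/L = 0.02033 L = 20.33 mL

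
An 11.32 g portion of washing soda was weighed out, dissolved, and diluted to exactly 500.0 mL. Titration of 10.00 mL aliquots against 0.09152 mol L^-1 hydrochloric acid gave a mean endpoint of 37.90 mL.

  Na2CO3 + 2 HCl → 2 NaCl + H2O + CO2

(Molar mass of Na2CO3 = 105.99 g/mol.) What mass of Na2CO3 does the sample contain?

9.191 g

n(HCl) per titration = 0.03790 × 0.09152 = 3.469 × 10^-3 mol
From the 1:2 ratio, n(Na2CO3) in each aliquot = 1/2 × 3.469 × 10^-3 = 1.734 × 10^-3 mol
n(Na2CO3) in the whole flask = 1.734 × 10^-3 × 500.0/10.00 = 0.08672 mol
mass of Na2CO3 = 0.08672 × 105.99 = 9.191 g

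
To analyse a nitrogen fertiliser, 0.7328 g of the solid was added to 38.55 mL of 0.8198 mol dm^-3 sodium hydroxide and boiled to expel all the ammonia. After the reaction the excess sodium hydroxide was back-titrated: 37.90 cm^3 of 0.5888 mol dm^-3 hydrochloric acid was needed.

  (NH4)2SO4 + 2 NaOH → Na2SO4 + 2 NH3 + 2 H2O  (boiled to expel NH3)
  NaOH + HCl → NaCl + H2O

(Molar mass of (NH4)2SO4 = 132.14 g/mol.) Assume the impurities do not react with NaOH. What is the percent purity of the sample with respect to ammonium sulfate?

83.74 %

n(NaOH) added = 0.03855 × 0.8198 = 0.03160 mol
n(HCl) used in back-titration = 0.03790 × 0.5888 = 0.02232 mol
n(NaOH) left over = 0.02232 mol (1:1 ratio)
n(NaOH) consumed by analyte = 0.03160 − 0.02232 = 9.288 × 10^-3 mol
From the 1:2 ratio, n((NH4)2SO4) = 1/2 × 9.288 × 10^-3 = 4.644 × 10^-3 mol
mass of (NH4)2SO4 = 4.644 × 10^-3 × 132.14 = 0.6136 g
% (NH4)2SO4 = 0.6136 / 0.7328 × 100 = 83.74 %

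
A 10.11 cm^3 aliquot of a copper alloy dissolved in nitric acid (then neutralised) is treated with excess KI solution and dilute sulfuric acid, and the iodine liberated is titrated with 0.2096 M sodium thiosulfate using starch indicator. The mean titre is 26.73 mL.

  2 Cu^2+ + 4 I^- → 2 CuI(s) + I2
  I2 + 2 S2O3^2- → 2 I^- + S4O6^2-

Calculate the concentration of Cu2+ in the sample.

0.5542 M

n(S2O3^2-) = 0.02673 × 0.2096 = 5.603 × 10^-3 mol
n(I2) = n(S2O3^2-)/2 = 2.801 × 10^-3 mol
From the 2:1 ratio, n(Cu2+) in the aliquot = 2/1 × 2.801 × 10^-3 = 5.603 × 10^-3 mol
[Cu2+] = 5.603 × 10^-3 / 0.01011 = 0.5542 mol/L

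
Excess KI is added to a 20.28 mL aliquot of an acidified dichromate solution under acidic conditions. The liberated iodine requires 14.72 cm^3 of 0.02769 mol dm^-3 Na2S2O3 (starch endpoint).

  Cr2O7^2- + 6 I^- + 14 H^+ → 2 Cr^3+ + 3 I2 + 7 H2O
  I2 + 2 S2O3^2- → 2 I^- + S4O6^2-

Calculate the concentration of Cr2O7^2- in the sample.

n(S2O3^2-) = 0.01472 × 0.02769 = 4.076 × 10^-4 mol
n(I2) = n(S2O3^2-)/2 = 2.038 × 10^-4 mol
From the 1:3 ratio, n(Cr2O7^2-) in the aliquot = 1/3 × 2.038 × 10^-4 = 6.793 × 10^-5 mol
[Cr2O7^2-] = 6.793 × 10^-5 / 0.02028 = 0.003350 mol/L

0.003350 mol/L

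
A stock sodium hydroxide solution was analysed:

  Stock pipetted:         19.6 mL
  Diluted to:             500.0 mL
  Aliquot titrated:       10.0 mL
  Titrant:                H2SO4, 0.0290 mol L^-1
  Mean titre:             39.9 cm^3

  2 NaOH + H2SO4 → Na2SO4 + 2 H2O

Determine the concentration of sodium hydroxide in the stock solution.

5.90 mol/L

n(H2SO4) = 0.0399 × 0.0290 = 1.16 × 10^-3 mol
From the 2:1 ratio, n(NaOH) in the aliquot = 2/1 × 1.16 × 10^-3 = 2.31 × 10^-3 mol
[NaOH]_dilute = 2.31 × 10^-3 / 0.0100 = 0.231 mol/L
Dilution factor = 500.0 / 19.6 = 25.51
[NaOH]_stock = 0.231 × 25.51 = 5.90 mol/L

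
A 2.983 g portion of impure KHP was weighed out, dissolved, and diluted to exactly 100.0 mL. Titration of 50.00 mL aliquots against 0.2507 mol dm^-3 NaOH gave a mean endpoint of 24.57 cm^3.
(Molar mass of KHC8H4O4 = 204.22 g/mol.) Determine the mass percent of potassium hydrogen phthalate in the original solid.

KHC8H4O4 + NaOH → KNaC8H4O4 + H2O
n(NaOH) per titration = 0.02457 × 0.2507 = 6.160 × 10^-3 mol
n(KHC8H4O4) in each aliquot = 6.160 × 10^-3 mol (1:1 ratio)
n(KHC8H4O4) in the whole flask = 6.160 × 10^-3 × 100.0/50.00 = 0.01232 mol
mass of KHC8H4O4 = 0.01232 × 204.22 = 2.516 g
% KHC8H4O4 = 2.516 / 2.983 × 100 = 84.34 %

84.34 %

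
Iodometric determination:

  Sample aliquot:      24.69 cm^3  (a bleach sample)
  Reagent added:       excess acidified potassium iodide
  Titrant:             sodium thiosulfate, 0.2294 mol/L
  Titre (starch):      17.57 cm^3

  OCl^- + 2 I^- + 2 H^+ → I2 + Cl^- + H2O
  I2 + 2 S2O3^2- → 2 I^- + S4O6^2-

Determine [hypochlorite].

0.08162 mol/L

n(S2O3^2-) = 0.01757 × 0.2294 = 4.031 × 10^-3 mol
n(I2) = n(S2O3^2-)/2 = 2.015 × 10^-3 mol
n(OCl^-) in the aliquot = 2.015 × 10^-3 mol (1:1 ratio)
[OCl^-] = 2.015 × 10^-3 / 0.02469 = 0.08162 mol/L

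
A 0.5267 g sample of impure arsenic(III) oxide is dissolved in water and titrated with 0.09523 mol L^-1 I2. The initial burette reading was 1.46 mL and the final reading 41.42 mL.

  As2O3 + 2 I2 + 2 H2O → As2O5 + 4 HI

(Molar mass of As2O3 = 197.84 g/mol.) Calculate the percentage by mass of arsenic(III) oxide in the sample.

71.47 %

n(I2) = 0.03996 L × 0.09523 mol/L = 3.805 × 10^-3 mol
From the 1:2 ratio, n(As2O3) = 1/2 × 3.805 × 10^-3 = 1.903 × 10^-3 mol
mass of As2O3 = 1.903 × 10^-3 × 197.84 g/mol = 0.3764 g
% As2O3 = 0.3764 / 0.5267 × 100 = 71.47 %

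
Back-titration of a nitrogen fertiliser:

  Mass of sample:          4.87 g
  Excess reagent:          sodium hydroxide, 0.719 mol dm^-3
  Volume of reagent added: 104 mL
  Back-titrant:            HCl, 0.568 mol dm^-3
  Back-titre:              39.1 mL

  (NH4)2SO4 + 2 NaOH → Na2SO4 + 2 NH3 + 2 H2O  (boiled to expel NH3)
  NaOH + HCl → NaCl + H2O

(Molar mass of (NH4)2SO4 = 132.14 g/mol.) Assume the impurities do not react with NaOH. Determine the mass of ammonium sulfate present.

n(NaOH) added = 0.104 × 0.719 = 0.0748 mol
n(HCl) used in back-titration = 0.0391 × 0.568 = 0.0222 mol
n(NaOH) left over = 0.0222 mol (1:1 ratio)
n(NaOH) consumed by analyte = 0.0748 − 0.0222 = 0.0526 mol
From the 1:2 ratio, n((NH4)2SO4) = 1/2 × 0.0526 = 0.0263 mol
mass of (NH4)2SO4 = 0.0263 × 132.14 = 3.47 g

3.47 g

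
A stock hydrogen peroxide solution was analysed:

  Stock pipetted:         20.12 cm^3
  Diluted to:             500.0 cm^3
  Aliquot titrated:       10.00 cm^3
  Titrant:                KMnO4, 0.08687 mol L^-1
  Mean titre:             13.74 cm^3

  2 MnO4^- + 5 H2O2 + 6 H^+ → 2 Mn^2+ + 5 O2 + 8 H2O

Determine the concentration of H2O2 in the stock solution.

7.415 mol/L

n(KMnO4) = 0.01374 × 0.08687 = 1.194 × 10^-3 mol
From the 5:2 ratio, n(H2O2) in the aliquot = 5/2 × 1.194 × 10^-3 = 2.984 × 10^-3 mol
[H2O2]_dilute = 2.984 × 10^-3 / 0.01000 = 0.2984 mol/L
Dilution factor = 500.0 / 20.12 = 24.85
[H2O2]_stock = 0.2984 × 24.85 = 7.415 mol/L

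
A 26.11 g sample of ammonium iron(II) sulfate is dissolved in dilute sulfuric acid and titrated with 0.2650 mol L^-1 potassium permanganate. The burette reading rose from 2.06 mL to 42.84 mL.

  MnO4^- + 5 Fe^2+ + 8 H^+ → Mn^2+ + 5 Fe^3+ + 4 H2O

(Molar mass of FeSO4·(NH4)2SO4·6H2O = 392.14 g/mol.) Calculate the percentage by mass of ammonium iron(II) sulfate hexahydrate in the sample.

81.15 %

n(KMnO4) = 0.04078 L × 0.2650 mol/L = 0.01081 mol
From the 5:1 ratio, n(FeSO4·(NH4)2SO4·6H2O) = 5/1 × 0.01081 = 0.05403 mol
mass of FeSO4·(NH4)2SO4·6H2O = 0.05403 × 392.14 g/mol = 21.19 g
% FeSO4·(NH4)2SO4·6H2O = 21.19 / 26.11 × 100 = 81.15 %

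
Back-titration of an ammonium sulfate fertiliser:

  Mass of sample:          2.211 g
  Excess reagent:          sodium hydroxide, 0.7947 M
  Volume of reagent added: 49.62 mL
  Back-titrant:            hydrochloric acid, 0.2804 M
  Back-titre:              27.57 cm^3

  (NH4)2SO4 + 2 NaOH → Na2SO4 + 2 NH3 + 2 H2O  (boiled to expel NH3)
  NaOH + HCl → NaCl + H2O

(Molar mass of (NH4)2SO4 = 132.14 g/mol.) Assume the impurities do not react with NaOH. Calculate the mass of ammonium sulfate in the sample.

n(NaOH) added = 0.04962 × 0.7947 = 0.03943 mol
n(HCl) used in back-titration = 0.02757 × 0.2804 = 7.731 × 10^-3 mol
n(NaOH) left over = 7.731 × 10^-3 mol (1:1 ratio)
n(NaOH) consumed by analyte = 0.03943 − 7.731 × 10^-3 = 0.03170 mol
From the 1:2 ratio, n((NH4)2SO4) = 1/2 × 0.03170 = 0.01585 mol
mass of (NH4)2SO4 = 0.01585 × 132.14 = 2.095 g

2.095 g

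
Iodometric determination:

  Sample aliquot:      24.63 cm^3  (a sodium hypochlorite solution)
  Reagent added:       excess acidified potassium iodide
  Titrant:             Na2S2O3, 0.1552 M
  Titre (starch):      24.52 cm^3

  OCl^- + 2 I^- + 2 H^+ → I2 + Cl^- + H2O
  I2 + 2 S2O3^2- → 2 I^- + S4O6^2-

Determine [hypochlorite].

n(S2O3^2-) = 0.02452 × 0.1552 = 3.806 × 10^-3 mol
n(I2) = n(S2O3^2-)/2 = 1.903 × 10^-3 mol
n(OCl^-) in the aliquot = 1.903 × 10^-3 mol (1:1 ratio)
[OCl^-] = 1.903 × 10^-3 / 0.02463 = 0.07725 mol/L

0.07725 M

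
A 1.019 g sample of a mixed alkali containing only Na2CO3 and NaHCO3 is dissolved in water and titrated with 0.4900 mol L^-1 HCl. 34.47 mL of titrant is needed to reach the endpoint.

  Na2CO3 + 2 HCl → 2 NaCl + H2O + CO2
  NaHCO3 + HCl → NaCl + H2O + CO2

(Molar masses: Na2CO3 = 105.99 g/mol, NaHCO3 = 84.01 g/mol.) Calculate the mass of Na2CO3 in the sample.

0.6834 g

n(HCl) = 0.03447 × 0.4900 = 0.01689 mol
Let x = n(Na2CO3), y = n(NaHCO3).
Titrant: 2x + 1y = 0.01689;  mass: 105.99x + 84.01y = 1.019
Solving, x = 6.448 × 10^-3 mol, y = 3.995 × 10^-3 mol
mass of Na2CO3 = 6.448 × 10^-3 × 105.99 = 0.6834 g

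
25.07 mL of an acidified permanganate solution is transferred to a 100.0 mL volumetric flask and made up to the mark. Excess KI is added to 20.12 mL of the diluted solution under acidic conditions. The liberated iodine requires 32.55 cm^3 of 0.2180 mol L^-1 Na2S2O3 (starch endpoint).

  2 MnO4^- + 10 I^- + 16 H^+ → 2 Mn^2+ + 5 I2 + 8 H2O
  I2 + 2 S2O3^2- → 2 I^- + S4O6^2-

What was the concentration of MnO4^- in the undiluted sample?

n(S2O3^2-) = 0.03255 × 0.2180 = 7.096 × 10^-3 mol
n(I2) = n(S2O3^2-)/2 = 3.548 × 10^-3 mol
From the 2:5 ratio, n(MnO4^-) in the aliquot = 2/5 × 3.548 × 10^-3 = 1.419 × 10^-3 mol
[MnO4^-]_dilute = 1.419 × 10^-3 / 0.02012 = 0.07054 mol/L
[MnO4^-]_original = 0.07054 × 100.0/25.07 = 0.2814 mol/L

0.2814 mol/L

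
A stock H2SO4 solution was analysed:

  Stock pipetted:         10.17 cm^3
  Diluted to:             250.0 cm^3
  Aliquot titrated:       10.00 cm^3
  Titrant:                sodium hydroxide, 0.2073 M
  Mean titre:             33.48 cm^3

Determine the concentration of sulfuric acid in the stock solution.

8.530 M

H2SO4 + 2 NaOH → Na2SO4 + 2 H2O
n(NaOH) = 0.03348 × 0.2073 = 6.940 × 10^-3 mol
From the 1:2 ratio, n(H2SO4) in the aliquot = 1/2 × 6.940 × 10^-3 = 3.470 × 10^-3 mol
[H2SO4]_dilute = 3.470 × 10^-3 / 0.01000 = 0.3470 mol/L
Dilution factor = 250.0 / 10.17 = 24.58
[H2SO4]_stock = 0.3470 × 24.58 = 8.530 mol/L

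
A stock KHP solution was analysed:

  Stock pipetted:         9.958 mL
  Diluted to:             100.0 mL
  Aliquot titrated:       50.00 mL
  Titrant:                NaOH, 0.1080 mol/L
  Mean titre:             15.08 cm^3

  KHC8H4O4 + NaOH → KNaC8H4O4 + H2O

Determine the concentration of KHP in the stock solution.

0.3271 mol/L

n(NaOH) = 0.01508 × 0.1080 = 1.629 × 10^-3 mol
n(KHC8H4O4) in the aliquot = 1.629 × 10^-3 mol (1:1 ratio)
[KHC8H4O4]_dilute = 1.629 × 10^-3 / 0.05000 = 0.03257 mol/L
Dilution factor = 100.0 / 9.958 = 10.04
[KHC8H4O4]_stock = 0.03257 × 10.04 = 0.3271 mol/L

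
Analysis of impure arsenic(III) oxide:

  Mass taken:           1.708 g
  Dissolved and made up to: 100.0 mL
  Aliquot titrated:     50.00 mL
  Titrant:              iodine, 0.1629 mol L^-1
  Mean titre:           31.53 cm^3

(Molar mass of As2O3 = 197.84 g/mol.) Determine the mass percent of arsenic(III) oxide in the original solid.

As2O3 + 2 I2 + 2 H2O → As2O5 + 4 HI
n(I2) per titration = 0.03153 × 0.1629 = 5.136 × 10^-3 mol
From the 1:2 ratio, n(As2O3) in each aliquot = 1/2 × 5.136 × 10^-3 = 2.568 × 10^-3 mol
n(As2O3) in the whole flask = 2.568 × 10^-3 × 100.0/50.00 = 5.136 × 10^-3 mol
mass of As2O3 = 5.136 × 10^-3 × 197.84 = 1.016 g
% As2O3 = 1.016 / 1.708 × 100 = 59.49 %

59.49 %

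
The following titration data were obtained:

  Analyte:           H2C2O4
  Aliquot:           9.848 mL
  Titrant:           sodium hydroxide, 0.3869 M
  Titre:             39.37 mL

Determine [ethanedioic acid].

H2C2O4 + 2 NaOH → Na2C2O4 + 2 H2O
n(NaOH) = 0.03937 L × 0.3869 mol/L = 0.01523 mol
From the 1:2 mole ratio, n(H2C2O4) = 1/2 × 0.01523 = 7.616 × 10^-3 mol
[H2C2O4] = 7.616 × 10^-3 mol / 0.009848 L = 0.7734 mol/L

0.7734 M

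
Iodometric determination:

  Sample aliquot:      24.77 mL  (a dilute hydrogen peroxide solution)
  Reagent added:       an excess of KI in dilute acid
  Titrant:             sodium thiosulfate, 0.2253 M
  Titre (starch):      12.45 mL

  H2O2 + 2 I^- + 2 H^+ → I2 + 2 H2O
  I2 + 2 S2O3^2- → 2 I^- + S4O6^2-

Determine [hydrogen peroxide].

n(S2O3^2-) = 0.01245 × 0.2253 = 2.805 × 10^-3 mol
n(I2) = n(S2O3^2-)/2 = 1.402 × 10^-3 mol
n(H2O2) in the aliquot = 1.402 × 10^-3 mol (1:1 ratio)
[H2O2] = 1.402 × 10^-3 / 0.02477 = 0.05662 mol/L

0.05662 M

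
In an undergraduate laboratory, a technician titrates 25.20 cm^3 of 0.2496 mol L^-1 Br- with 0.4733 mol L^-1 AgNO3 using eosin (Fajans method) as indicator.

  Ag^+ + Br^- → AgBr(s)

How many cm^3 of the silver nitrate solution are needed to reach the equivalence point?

n(Br-) = 0.02520 L × 0.2496 mol/L = 6.290 × 10^-3 mol
n(AgNO3) = 6.290 × 10^-3 mol (1:1 stoichiometry)
V(AgNO3) = 6.290 × 10^-3 mol / 0.4733 mol/L = 0.01329 L = 13.29 mL

13.29 mL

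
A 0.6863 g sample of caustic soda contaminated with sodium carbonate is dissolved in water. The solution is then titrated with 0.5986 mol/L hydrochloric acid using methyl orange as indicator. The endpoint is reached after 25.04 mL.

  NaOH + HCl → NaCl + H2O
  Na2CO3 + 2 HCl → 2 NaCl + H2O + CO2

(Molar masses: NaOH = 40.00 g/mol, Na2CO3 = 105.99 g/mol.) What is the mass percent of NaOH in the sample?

48.46 %

n(HCl) = 0.02504 × 0.5986 = 0.01499 mol
Let x = n(NaOH), y = n(Na2CO3).
Titrant: 1x + 2y = 0.01499;  mass: 40.00x + 105.99y = 0.6863
Solving, x = 8.314 × 10^-3 mol, y = 3.338 × 10^-3 mol
mass of NaOH = 8.314 × 10^-3 × 40.00 = 0.3326 g
% NaOH = 0.3326 / 0.6863 × 100 = 48.46 %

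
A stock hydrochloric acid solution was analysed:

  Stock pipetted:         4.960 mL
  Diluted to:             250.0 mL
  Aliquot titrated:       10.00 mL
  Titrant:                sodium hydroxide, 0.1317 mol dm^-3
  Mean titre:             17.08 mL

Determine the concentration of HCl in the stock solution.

HCl + NaOH → NaCl + H2O
n(NaOH) = 0.01708 × 0.1317 = 2.249 × 10^-3 mol
n(HCl) in the aliquot = 2.249 × 10^-3 mol (1:1 ratio)
[HCl]_dilute = 2.249 × 10^-3 / 0.01000 = 0.2249 mol/L
Dilution factor = 250.0 / 4.960 = 50.40
[HCl]_stock = 0.2249 × 50.40 = 11.34 mol/L

11.34 mol/L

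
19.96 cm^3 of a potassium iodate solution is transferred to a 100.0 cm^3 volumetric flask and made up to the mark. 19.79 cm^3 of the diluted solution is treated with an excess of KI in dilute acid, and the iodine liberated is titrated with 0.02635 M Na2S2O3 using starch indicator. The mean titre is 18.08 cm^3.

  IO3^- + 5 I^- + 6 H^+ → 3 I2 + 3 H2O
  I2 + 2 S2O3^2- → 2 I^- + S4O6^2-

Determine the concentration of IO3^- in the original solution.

n(S2O3^2-) = 0.01808 × 0.02635 = 4.764 × 10^-4 mol
n(I2) = n(S2O3^2-)/2 = 2.382 × 10^-4 mol
From the 1:3 ratio, n(IO3^-) in the aliquot = 1/3 × 2.382 × 10^-4 = 7.940 × 10^-5 mol
[IO3^-]_dilute = 7.940 × 10^-5 / 0.01979 = 0.004012 mol/L
[IO3^-]_original = 0.004012 × 100.0/19.96 = 0.02010 mol/L

0.02010 M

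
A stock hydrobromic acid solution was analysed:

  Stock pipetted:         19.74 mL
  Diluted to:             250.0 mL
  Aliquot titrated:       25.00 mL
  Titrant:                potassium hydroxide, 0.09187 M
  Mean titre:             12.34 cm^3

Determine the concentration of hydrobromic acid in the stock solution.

HBr + KOH → KBr + H2O
n(KOH) = 0.01234 × 0.09187 = 1.134 × 10^-3 mol
n(HBr) in the aliquot = 1.134 × 10^-3 mol (1:1 ratio)
[HBr]_dilute = 1.134 × 10^-3 / 0.02500 = 0.04535 mol/L
Dilution factor = 250.0 / 19.74 = 12.66
[HBr]_stock = 0.04535 × 12.66 = 0.5743 mol/L

0.5743 M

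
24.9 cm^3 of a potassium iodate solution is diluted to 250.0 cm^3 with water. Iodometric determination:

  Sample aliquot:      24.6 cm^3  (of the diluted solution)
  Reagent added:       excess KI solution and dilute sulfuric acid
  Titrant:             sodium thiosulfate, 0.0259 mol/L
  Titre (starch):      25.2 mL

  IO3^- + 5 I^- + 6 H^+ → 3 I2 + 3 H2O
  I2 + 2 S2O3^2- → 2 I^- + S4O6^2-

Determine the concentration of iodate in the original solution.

0.0444 mol/L

n(S2O3^2-) = 0.0252 × 0.0259 = 6.53 × 10^-4 mol
n(I2) = n(S2O3^2-)/2 = 3.26 × 10^-4 mol
From the 1:3 ratio, n(IO3^-) in the aliquot = 1/3 × 3.26 × 10^-4 = 1.09 × 10^-4 mol
[IO3^-]_dilute = 1.09 × 10^-4 / 0.0246 = 0.00442 mol/L
[IO3^-]_original = 0.00442 × 250.0/24.9 = 0.0444 mol/L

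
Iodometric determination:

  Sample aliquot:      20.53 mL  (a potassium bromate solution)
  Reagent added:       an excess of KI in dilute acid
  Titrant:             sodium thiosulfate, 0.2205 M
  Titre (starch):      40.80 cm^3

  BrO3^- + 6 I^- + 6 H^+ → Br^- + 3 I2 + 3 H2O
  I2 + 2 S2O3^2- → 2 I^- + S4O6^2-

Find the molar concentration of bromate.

n(S2O3^2-) = 0.04080 × 0.2205 = 8.996 × 10^-3 mol
n(I2) = n(S2O3^2-)/2 = 4.498 × 10^-3 mol
From the 1:3 ratio, n(BrO3^-) in the aliquot = 1/3 × 4.498 × 10^-3 = 1.499 × 10^-3 mol
[BrO3^-] = 1.499 × 10^-3 / 0.02053 = 0.07303 mol/L

0.07303 M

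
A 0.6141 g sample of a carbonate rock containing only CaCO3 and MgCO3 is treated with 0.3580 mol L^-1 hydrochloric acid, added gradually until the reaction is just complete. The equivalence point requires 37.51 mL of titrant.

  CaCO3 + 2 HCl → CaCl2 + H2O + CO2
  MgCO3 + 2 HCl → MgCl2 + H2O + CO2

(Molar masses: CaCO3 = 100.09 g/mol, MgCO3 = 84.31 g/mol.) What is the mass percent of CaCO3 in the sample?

49.60 %

n(HCl) = 0.03751 × 0.3580 = 0.01343 mol
Let x = n(CaCO3), y = n(MgCO3).
Titrant: 2x + 2y = 0.01343;  mass: 100.09x + 84.31y = 0.6141
Solving, x = 3.043 × 10^-3 mol, y = 3.671 × 10^-3 mol
mass of CaCO3 = 3.043 × 10^-3 × 100.09 = 0.3046 g
% CaCO3 = 0.3046 / 0.6141 × 100 = 49.60 %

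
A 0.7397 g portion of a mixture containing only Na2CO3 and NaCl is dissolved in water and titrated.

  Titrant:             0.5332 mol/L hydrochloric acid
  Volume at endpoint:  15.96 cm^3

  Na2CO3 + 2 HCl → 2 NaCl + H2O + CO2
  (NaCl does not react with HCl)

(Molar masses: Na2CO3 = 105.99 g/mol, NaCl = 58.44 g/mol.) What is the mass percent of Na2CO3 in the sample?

60.97 %

n(HCl) = 0.01596 × 0.5332 = 8.510 × 10^-3 mol
Let x = n(Na2CO3), y = n(NaCl).
Titrant: 2x = 8.510 × 10^-3;  mass: 105.99x + 58.44y = 0.7397
Solving, x = 4.255 × 10^-3 mol, y = 4.940 × 10^-3 mol
mass of Na2CO3 = 4.255 × 10^-3 × 105.99 = 0.4510 g
% Na2CO3 = 0.4510 / 0.7397 × 100 = 60.97 %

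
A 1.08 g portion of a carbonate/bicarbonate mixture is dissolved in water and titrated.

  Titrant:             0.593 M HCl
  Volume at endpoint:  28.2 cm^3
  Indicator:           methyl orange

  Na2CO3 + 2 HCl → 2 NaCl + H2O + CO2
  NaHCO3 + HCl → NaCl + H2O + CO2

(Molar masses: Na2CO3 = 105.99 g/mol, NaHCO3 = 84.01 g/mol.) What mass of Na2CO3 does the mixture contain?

0.555 g

n(HCl) = 0.0282 × 0.593 = 0.0167 mol
Let x = n(Na2CO3), y = n(NaHCO3).
Titrant: 2x + 1y = 0.0167;  mass: 105.99x + 84.01y = 1.08
Solving, x = 5.24 × 10^-3 mol, y = 6.25 × 10^-3 mol
mass of Na2CO3 = 5.24 × 10^-3 × 105.99 = 0.555 g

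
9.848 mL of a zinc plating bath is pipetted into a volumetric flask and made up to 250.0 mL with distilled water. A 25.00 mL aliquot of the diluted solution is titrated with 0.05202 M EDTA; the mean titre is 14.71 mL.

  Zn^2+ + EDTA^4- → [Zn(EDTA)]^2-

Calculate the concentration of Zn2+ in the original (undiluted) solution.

0.7770 M

n(EDTA) = 0.01471 × 0.05202 = 7.652 × 10^-4 mol
n(Zn2+) in the aliquot = 7.652 × 10^-4 mol (1:1 ratio)
[Zn2+]_dilute = 7.652 × 10^-4 / 0.02500 = 0.03061 mol/L
Dilution factor = 250.0 / 9.848 = 25.39
[Zn2+]_stock = 0.03061 × 25.39 = 0.7770 mol/L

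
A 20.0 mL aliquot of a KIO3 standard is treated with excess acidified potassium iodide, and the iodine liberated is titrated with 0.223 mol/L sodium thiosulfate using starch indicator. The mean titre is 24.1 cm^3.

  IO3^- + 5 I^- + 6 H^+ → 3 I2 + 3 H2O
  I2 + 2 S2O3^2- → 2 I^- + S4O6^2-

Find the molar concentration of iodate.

0.0448 mol/L

n(S2O3^2-) = 0.0241 × 0.223 = 5.37 × 10^-3 mol
n(I2) = n(S2O3^2-)/2 = 2.69 × 10^-3 mol
From the 1:3 ratio, n(IO3^-) in the aliquot = 1/3 × 2.69 × 10^-3 = 8.96 × 10^-4 mol
[IO3^-] = 8.96 × 10^-4 / 0.0200 = 0.0448 mol/L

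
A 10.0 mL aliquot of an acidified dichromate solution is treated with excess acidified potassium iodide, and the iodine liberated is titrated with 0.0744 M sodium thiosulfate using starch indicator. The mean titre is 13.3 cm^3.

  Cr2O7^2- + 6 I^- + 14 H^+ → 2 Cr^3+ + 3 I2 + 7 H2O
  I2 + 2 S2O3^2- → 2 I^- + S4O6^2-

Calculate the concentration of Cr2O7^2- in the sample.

0.0165 M

n(S2O3^2-) = 0.0133 × 0.0744 = 9.90 × 10^-4 mol
n(I2) = n(S2O3^2-)/2 = 4.95 × 10^-4 mol
From the 1:3 ratio, n(Cr2O7^2-) in the aliquot = 1/3 × 4.95 × 10^-4 = 1.65 × 10^-4 mol
[Cr2O7^2-] = 1.65 × 10^-4 / 0.0100 = 0.0165 mol/L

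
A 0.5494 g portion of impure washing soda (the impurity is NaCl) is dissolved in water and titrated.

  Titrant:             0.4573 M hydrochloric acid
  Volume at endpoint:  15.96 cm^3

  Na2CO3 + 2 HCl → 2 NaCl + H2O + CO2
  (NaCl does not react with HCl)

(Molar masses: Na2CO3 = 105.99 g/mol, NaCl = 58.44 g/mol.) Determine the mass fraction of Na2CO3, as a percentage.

n(HCl) = 0.01596 × 0.4573 = 7.299 × 10^-3 mol
Let x = n(Na2CO3), y = n(NaCl).
Titrant: 2x = 7.299 × 10^-3;  mass: 105.99x + 58.44y = 0.5494
Solving, x = 3.649 × 10^-3 mol, y = 2.783 × 10^-3 mol
mass of Na2CO3 = 3.649 × 10^-3 × 105.99 = 0.3868 g
% Na2CO3 = 0.3868 / 0.5494 × 100 = 70.40 %

70.40 %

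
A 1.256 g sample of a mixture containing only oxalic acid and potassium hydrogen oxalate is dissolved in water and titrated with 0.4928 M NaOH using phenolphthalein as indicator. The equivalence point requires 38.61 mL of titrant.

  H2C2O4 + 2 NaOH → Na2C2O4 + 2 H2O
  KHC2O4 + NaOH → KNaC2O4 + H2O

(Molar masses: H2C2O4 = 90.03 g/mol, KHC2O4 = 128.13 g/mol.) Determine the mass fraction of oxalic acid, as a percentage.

50.97 %

n(NaOH) = 0.03861 × 0.4928 = 0.01903 mol
Let x = n(H2C2O4), y = n(KHC2O4).
Titrant: 2x + 1y = 0.01903;  mass: 90.03x + 128.13y = 1.256
Solving, x = 7.110 × 10^-3 mol, y = 4.807 × 10^-3 mol
mass of H2C2O4 = 7.110 × 10^-3 × 90.03 = 0.6401 g
% H2C2O4 = 0.6401 / 1.256 × 100 = 50.97 %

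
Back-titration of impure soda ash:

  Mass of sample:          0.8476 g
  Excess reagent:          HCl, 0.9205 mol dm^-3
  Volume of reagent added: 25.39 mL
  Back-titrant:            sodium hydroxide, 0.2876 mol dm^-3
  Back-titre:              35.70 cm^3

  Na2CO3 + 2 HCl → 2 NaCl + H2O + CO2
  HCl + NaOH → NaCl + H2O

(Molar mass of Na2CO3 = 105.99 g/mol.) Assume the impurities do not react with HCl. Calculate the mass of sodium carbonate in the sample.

n(HCl) added = 0.02539 × 0.9205 = 0.02337 mol
n(NaOH) used in back-titration = 0.03570 × 0.2876 = 0.01027 mol
n(HCl) left over = 0.01027 mol (1:1 ratio)
n(HCl) consumed by analyte = 0.02337 − 0.01027 = 0.01310 mol
From the 1:2 ratio, n(Na2CO3) = 1/2 × 0.01310 = 6.552 × 10^-3 mol
mass of Na2CO3 = 6.552 × 10^-3 × 105.99 = 0.6945 g

0.6945 g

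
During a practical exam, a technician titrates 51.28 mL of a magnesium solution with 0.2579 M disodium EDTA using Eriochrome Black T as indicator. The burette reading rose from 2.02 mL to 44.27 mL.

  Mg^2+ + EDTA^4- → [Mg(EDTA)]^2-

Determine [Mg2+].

n(EDTA) = 0.04225 L × 0.2579 mol/L = 0.01090 mol
n(Mg2+) = 0.01090 mol (1:1 mole ratio)
[Mg2+] = 0.01090 mol / 0.05128 L = 0.2125 mol/L

0.2125 M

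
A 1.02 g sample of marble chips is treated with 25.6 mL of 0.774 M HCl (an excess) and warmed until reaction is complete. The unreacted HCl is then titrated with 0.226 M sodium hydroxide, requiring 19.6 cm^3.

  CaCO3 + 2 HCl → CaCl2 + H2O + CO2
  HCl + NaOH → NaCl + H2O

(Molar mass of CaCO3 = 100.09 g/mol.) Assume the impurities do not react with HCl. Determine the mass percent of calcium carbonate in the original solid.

75.5 %

n(HCl) added = 0.0256 × 0.774 = 0.0198 mol
n(NaOH) used in back-titration = 0.0196 × 0.226 = 4.43 × 10^-3 mol
n(HCl) left over = 4.43 × 10^-3 mol (1:1 ratio)
n(HCl) consumed by analyte = 0.0198 − 4.43 × 10^-3 = 0.0154 mol
From the 1:2 ratio, n(CaCO3) = 1/2 × 0.0154 = 7.69 × 10^-3 mol
mass of CaCO3 = 7.69 × 10^-3 × 100.09 = 0.770 g
% CaCO3 = 0.770 / 1.02 × 100 = 75.5 %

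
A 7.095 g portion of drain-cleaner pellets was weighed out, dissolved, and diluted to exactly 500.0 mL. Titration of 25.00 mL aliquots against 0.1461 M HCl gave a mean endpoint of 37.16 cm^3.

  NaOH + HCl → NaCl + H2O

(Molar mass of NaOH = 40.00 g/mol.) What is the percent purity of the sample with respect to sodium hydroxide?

n(HCl) per titration = 0.03716 × 0.1461 = 5.429 × 10^-3 mol
n(NaOH) in each aliquot = 5.429 × 10^-3 mol (1:1 ratio)
n(NaOH) in the whole flask = 5.429 × 10^-3 × 500.0/25.00 = 0.1086 mol
mass of NaOH = 0.1086 × 40.00 = 4.343 g
% NaOH = 4.343 / 7.095 × 100 = 61.22 %

61.22 %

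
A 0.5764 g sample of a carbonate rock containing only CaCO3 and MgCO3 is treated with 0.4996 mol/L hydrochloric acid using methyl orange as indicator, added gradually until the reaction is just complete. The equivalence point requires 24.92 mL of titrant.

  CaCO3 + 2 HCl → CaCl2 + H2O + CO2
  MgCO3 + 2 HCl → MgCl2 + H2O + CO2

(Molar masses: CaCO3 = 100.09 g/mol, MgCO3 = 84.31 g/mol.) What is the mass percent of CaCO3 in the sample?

n(HCl) = 0.02492 × 0.4996 = 0.01245 mol
Let x = n(CaCO3), y = n(MgCO3).
Titrant: 2x + 2y = 0.01245;  mass: 100.09x + 84.31y = 0.5764
Solving, x = 3.268 × 10^-3 mol, y = 2.957 × 10^-3 mol
mass of CaCO3 = 3.268 × 10^-3 × 100.09 = 0.3271 g
% CaCO3 = 0.3271 / 0.5764 × 100 = 56.75 %

56.75 %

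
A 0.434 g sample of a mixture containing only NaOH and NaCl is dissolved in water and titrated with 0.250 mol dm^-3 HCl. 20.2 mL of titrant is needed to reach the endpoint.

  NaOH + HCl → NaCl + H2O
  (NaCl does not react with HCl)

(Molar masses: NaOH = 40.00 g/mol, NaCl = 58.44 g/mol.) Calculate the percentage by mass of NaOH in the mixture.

46.5 %

n(HCl) = 0.0202 × 0.250 = 5.05 × 10^-3 mol
Let x = n(NaOH), y = n(NaCl).
Titrant: 1x = 5.05 × 10^-3;  mass: 40.00x + 58.44y = 0.434
Solving, x = 5.05 × 10^-3 mol, y = 3.97 × 10^-3 mol
mass of NaOH = 5.05 × 10^-3 × 40.00 = 0.202 g
% NaOH = 0.202 / 0.434 × 100 = 46.5 %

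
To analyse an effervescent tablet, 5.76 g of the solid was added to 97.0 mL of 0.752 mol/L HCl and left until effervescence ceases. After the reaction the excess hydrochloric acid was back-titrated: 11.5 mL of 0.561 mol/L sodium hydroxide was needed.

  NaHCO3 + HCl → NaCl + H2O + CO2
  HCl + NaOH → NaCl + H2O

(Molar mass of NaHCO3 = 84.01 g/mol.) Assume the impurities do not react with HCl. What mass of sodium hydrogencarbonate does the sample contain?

n(HCl) added = 0.0970 × 0.752 = 0.0729 mol
n(NaOH) used in back-titration = 0.0115 × 0.561 = 6.45 × 10^-3 mol
n(HCl) left over = 6.45 × 10^-3 mol (1:1 ratio)
n(HCl) consumed by analyte = 0.0729 − 6.45 × 10^-3 = 0.0665 mol
n(NaHCO3) = 0.0665 mol (1:1 ratio)
mass of NaHCO3 = 0.0665 × 84.01 = 5.59 g

5.59 g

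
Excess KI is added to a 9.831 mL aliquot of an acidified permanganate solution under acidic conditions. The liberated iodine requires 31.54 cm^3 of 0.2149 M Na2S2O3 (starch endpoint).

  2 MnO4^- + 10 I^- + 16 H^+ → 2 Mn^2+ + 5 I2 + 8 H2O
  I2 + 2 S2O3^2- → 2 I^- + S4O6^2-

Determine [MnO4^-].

0.1379 M

n(S2O3^2-) = 0.03154 × 0.2149 = 6.778 × 10^-3 mol
n(I2) = n(S2O3^2-)/2 = 3.389 × 10^-3 mol
From the 2:5 ratio, n(MnO4^-) in the aliquot = 2/5 × 3.389 × 10^-3 = 1.356 × 10^-3 mol
[MnO4^-] = 1.356 × 10^-3 / 0.009831 = 0.1379 mol/L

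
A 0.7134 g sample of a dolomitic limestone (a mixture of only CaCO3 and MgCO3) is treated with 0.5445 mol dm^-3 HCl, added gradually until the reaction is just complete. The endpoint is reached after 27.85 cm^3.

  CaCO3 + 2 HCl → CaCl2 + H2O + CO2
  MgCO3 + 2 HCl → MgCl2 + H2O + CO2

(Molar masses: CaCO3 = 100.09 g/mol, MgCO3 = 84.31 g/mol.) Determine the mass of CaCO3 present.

n(HCl) = 0.02785 × 0.5445 = 0.01516 mol
Let x = n(CaCO3), y = n(MgCO3).
Titrant: 2x + 2y = 0.01516;  mass: 100.09x + 84.31y = 0.7134
Solving, x = 4.699 × 10^-3 mol, y = 2.883 × 10^-3 mol
mass of CaCO3 = 4.699 × 10^-3 × 100.09 = 0.4703 g

0.4703 g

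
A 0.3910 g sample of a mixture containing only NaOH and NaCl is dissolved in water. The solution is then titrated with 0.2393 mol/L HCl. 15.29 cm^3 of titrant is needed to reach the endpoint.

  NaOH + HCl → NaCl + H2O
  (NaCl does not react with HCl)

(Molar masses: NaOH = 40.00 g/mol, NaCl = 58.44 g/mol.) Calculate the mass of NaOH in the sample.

0.1464 g

n(HCl) = 0.01529 × 0.2393 = 3.659 × 10^-3 mol
Let x = n(NaOH), y = n(NaCl).
Titrant: 1x = 3.659 × 10^-3;  mass: 40.00x + 58.44y = 0.3910
Solving, x = 3.659 × 10^-3 mol, y = 4.186 × 10^-3 mol
mass of NaOH = 3.659 × 10^-3 × 40.00 = 0.1464 g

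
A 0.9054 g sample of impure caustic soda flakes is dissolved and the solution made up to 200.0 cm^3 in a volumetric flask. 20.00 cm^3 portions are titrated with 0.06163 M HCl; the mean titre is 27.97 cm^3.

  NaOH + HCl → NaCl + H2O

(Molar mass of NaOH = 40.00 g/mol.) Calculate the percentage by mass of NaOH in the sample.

n(HCl) per titration = 0.02797 × 0.06163 = 1.724 × 10^-3 mol
n(NaOH) in each aliquot = 1.724 × 10^-3 mol (1:1 ratio)
n(NaOH) in the whole flask = 1.724 × 10^-3 × 200.0/20.00 = 0.01724 mol
mass of NaOH = 0.01724 × 40.00 = 0.6895 g
% NaOH = 0.6895 / 0.9054 × 100 = 76.16 %

76.16 %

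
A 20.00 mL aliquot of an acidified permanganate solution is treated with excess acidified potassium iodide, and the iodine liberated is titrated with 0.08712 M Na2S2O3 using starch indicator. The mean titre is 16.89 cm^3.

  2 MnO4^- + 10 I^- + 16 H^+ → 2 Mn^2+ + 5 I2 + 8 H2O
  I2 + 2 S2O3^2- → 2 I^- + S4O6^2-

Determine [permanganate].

n(S2O3^2-) = 0.01689 × 0.08712 = 1.471 × 10^-3 mol
n(I2) = n(S2O3^2-)/2 = 7.357 × 10^-4 mol
From the 2:5 ratio, n(MnO4^-) in the aliquot = 2/5 × 7.357 × 10^-4 = 2.943 × 10^-4 mol
[MnO4^-] = 2.943 × 10^-4 / 0.02000 = 0.01471 mol/L

0.01471 M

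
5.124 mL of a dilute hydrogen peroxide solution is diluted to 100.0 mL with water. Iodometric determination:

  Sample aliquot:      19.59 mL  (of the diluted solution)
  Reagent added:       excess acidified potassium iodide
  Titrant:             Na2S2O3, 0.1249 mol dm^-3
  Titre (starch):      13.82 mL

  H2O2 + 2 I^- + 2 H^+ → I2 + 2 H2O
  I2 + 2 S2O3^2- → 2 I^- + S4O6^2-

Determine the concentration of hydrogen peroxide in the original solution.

0.8598 mol/L

n(S2O3^2-) = 0.01382 × 0.1249 = 1.726 × 10^-3 mol
n(I2) = n(S2O3^2-)/2 = 8.631 × 10^-4 mol
n(H2O2) in the aliquot = 8.631 × 10^-4 mol (1:1 ratio)
[H2O2]_dilute = 8.631 × 10^-4 / 0.01959 = 0.04406 mol/L
[H2O2]_original = 0.04406 × 100.0/5.124 = 0.8598 mol/L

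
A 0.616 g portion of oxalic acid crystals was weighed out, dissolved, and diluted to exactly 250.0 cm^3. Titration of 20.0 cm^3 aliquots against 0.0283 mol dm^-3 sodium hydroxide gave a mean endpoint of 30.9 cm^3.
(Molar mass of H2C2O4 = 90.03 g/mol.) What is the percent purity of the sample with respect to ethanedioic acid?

79.9 %

H2C2O4 + 2 NaOH → Na2C2O4 + 2 H2O
n(NaOH) per titration = 0.0309 × 0.0283 = 8.74 × 10^-4 mol
From the 1:2 ratio, n(H2C2O4) in each aliquot = 1/2 × 8.74 × 10^-4 = 4.37 × 10^-4 mol
n(H2C2O4) in the whole flask = 4.37 × 10^-4 × 250.0/20.0 = 5.47 × 10^-3 mol
mass of H2C2O4 = 5.47 × 10^-3 × 90.03 = 0.492 g
% H2C2O4 = 0.492 / 0.616 × 100 = 79.9 %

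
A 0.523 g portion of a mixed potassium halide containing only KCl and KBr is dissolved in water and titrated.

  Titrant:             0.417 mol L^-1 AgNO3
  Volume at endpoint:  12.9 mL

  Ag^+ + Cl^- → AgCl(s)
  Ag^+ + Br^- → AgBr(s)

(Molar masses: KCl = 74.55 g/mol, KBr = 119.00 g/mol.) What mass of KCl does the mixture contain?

0.196 g

n(AgNO3) = 0.0129 × 0.417 = 5.38 × 10^-3 mol
Let x = n(KCl), y = n(KBr).
Titrant: 1x + 1y = 5.38 × 10^-3;  mass: 74.55x + 119.00y = 0.523
Solving, x = 2.64 × 10^-3 mol, y = 2.74 × 10^-3 mol
mass of KCl = 2.64 × 10^-3 × 74.55 = 0.196 g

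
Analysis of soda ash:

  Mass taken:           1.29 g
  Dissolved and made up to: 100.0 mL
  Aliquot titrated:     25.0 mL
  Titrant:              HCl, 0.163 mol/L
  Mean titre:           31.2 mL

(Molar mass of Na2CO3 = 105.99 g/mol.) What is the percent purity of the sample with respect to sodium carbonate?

83.6 %

Na2CO3 + 2 HCl → 2 NaCl + H2O + CO2
n(HCl) per titration = 0.0312 × 0.163 = 5.09 × 10^-3 mol
From the 1:2 ratio, n(Na2CO3) in each aliquot = 1/2 × 5.09 × 10^-3 = 2.54 × 10^-3 mol
n(Na2CO3) in the whole flask = 2.54 × 10^-3 × 100.0/25.0 = 0.0102 mol
mass of Na2CO3 = 0.0102 × 105.99 = 1.08 g
% Na2CO3 = 1.08 / 1.29 × 100 = 83.6 %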